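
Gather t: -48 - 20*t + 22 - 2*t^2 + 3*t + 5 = -2*t^2 - 17*t - 21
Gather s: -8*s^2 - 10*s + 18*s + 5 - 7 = -8*s^2 + 8*s - 2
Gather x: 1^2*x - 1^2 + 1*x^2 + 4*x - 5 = x^2 + 5*x - 6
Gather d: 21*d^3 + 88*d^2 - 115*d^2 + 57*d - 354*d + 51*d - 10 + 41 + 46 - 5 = 21*d^3 - 27*d^2 - 246*d + 72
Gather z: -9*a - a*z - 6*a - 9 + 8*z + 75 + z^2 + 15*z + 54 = -15*a + z^2 + z*(23 - a) + 120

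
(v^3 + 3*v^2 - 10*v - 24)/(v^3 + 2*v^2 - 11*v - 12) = (v + 2)/(v + 1)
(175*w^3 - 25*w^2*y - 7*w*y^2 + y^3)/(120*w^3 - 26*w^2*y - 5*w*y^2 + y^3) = (35*w^2 - 12*w*y + y^2)/(24*w^2 - 10*w*y + y^2)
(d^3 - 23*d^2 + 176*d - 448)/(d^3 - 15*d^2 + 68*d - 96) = (d^2 - 15*d + 56)/(d^2 - 7*d + 12)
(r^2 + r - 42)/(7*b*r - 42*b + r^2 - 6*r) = (r + 7)/(7*b + r)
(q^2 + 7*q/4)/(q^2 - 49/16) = 4*q/(4*q - 7)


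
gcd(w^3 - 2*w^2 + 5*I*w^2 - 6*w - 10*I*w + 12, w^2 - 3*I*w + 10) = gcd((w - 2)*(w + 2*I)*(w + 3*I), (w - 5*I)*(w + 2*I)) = w + 2*I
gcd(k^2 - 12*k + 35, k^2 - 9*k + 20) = k - 5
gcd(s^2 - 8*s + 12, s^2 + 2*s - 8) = s - 2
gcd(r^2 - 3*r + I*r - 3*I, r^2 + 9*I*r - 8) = r + I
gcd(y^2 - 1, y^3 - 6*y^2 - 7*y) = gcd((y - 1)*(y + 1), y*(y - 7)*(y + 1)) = y + 1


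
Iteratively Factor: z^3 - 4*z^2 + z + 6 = (z - 2)*(z^2 - 2*z - 3) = (z - 3)*(z - 2)*(z + 1)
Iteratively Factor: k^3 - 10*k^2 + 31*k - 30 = (k - 2)*(k^2 - 8*k + 15) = (k - 3)*(k - 2)*(k - 5)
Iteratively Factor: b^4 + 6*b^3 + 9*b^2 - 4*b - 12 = (b - 1)*(b^3 + 7*b^2 + 16*b + 12) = (b - 1)*(b + 2)*(b^2 + 5*b + 6) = (b - 1)*(b + 2)^2*(b + 3)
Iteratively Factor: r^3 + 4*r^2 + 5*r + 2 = (r + 1)*(r^2 + 3*r + 2) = (r + 1)*(r + 2)*(r + 1)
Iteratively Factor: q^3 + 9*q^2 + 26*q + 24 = (q + 3)*(q^2 + 6*q + 8) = (q + 3)*(q + 4)*(q + 2)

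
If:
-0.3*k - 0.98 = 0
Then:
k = -3.27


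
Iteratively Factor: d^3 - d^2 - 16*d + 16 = (d - 4)*(d^2 + 3*d - 4) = (d - 4)*(d - 1)*(d + 4)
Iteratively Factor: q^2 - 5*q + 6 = (q - 2)*(q - 3)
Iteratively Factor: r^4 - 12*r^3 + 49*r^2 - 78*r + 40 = (r - 5)*(r^3 - 7*r^2 + 14*r - 8) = (r - 5)*(r - 2)*(r^2 - 5*r + 4) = (r - 5)*(r - 2)*(r - 1)*(r - 4)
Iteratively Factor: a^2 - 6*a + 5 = (a - 5)*(a - 1)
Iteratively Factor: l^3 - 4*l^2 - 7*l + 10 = (l - 1)*(l^2 - 3*l - 10) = (l - 5)*(l - 1)*(l + 2)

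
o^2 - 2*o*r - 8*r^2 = (o - 4*r)*(o + 2*r)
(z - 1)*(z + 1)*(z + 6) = z^3 + 6*z^2 - z - 6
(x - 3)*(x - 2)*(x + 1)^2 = x^4 - 3*x^3 - 3*x^2 + 7*x + 6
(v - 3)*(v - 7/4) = v^2 - 19*v/4 + 21/4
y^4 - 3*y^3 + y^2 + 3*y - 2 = (y - 2)*(y - 1)^2*(y + 1)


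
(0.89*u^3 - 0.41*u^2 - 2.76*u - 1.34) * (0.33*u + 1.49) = 0.2937*u^4 + 1.1908*u^3 - 1.5217*u^2 - 4.5546*u - 1.9966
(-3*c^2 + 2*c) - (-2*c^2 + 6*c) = -c^2 - 4*c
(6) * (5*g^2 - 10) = 30*g^2 - 60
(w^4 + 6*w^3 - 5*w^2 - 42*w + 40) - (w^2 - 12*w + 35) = w^4 + 6*w^3 - 6*w^2 - 30*w + 5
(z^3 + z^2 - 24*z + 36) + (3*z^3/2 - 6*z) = 5*z^3/2 + z^2 - 30*z + 36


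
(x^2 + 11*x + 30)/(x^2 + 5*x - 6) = (x + 5)/(x - 1)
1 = 1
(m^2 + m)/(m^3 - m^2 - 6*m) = (m + 1)/(m^2 - m - 6)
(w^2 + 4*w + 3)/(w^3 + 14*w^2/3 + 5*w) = 3*(w + 1)/(w*(3*w + 5))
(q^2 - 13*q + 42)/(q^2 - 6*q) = (q - 7)/q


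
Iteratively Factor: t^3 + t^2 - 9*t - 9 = (t + 3)*(t^2 - 2*t - 3) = (t + 1)*(t + 3)*(t - 3)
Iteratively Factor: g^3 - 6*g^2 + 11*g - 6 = (g - 1)*(g^2 - 5*g + 6) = (g - 2)*(g - 1)*(g - 3)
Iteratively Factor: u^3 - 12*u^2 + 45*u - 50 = (u - 2)*(u^2 - 10*u + 25) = (u - 5)*(u - 2)*(u - 5)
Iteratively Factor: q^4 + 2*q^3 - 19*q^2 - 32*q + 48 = (q - 4)*(q^3 + 6*q^2 + 5*q - 12) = (q - 4)*(q + 4)*(q^2 + 2*q - 3) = (q - 4)*(q + 3)*(q + 4)*(q - 1)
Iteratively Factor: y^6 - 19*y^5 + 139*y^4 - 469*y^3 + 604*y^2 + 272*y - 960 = (y - 3)*(y^5 - 16*y^4 + 91*y^3 - 196*y^2 + 16*y + 320) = (y - 4)*(y - 3)*(y^4 - 12*y^3 + 43*y^2 - 24*y - 80) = (y - 4)^2*(y - 3)*(y^3 - 8*y^2 + 11*y + 20) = (y - 4)^3*(y - 3)*(y^2 - 4*y - 5) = (y - 4)^3*(y - 3)*(y + 1)*(y - 5)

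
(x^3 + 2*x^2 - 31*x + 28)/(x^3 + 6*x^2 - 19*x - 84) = (x - 1)/(x + 3)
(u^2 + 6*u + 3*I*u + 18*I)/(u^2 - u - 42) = (u + 3*I)/(u - 7)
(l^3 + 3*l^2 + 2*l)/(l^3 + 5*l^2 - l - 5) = l*(l + 2)/(l^2 + 4*l - 5)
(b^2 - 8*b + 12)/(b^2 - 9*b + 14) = (b - 6)/(b - 7)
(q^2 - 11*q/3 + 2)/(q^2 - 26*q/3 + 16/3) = (q - 3)/(q - 8)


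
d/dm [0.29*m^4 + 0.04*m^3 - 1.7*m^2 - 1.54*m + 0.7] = 1.16*m^3 + 0.12*m^2 - 3.4*m - 1.54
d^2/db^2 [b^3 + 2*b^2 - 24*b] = 6*b + 4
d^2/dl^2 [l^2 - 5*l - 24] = 2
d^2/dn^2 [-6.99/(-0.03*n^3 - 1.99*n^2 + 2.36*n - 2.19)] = (-(1.2582*n + 27.8202)*(0.03*n^3 + 1.99*n^2 - 2.36*n + 2.19) + 6.99*(0.09*n^2 + 3.98*n - 2.36)*(0.18*n^2 + 7.96*n - 4.72))/(0.03*n^3 + 1.99*n^2 - 2.36*n + 2.19)^3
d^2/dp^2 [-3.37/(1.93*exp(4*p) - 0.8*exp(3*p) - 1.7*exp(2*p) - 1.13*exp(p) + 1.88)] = (3.37*(-15.44*exp(3*p) + 4.8*exp(2*p) + 6.8*exp(p) + 2.26)*(-7.72*exp(3*p) + 2.4*exp(2*p) + 3.4*exp(p) + 1.13)*exp(p) + (104.0656*exp(3*p) - 24.264*exp(2*p) - 22.916*exp(p) - 3.8081)*(-1.93*exp(4*p) + 0.8*exp(3*p) + 1.7*exp(2*p) + 1.13*exp(p) - 1.88))*exp(p)/(-1.93*exp(4*p) + 0.8*exp(3*p) + 1.7*exp(2*p) + 1.13*exp(p) - 1.88)^3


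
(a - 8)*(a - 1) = a^2 - 9*a + 8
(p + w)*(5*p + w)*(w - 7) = 5*p^2*w - 35*p^2 + 6*p*w^2 - 42*p*w + w^3 - 7*w^2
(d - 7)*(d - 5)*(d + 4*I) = d^3 - 12*d^2 + 4*I*d^2 + 35*d - 48*I*d + 140*I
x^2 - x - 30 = (x - 6)*(x + 5)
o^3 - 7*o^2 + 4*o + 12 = (o - 6)*(o - 2)*(o + 1)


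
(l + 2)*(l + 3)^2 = l^3 + 8*l^2 + 21*l + 18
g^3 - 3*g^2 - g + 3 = (g - 3)*(g - 1)*(g + 1)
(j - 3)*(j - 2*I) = j^2 - 3*j - 2*I*j + 6*I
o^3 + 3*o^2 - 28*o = o*(o - 4)*(o + 7)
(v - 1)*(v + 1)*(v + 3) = v^3 + 3*v^2 - v - 3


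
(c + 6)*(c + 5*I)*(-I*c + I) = -I*c^3 + 5*c^2 - 5*I*c^2 + 25*c + 6*I*c - 30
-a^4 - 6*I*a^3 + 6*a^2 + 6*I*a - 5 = (a + I)*(a + 5*I)*(-I*a - I)*(-I*a + I)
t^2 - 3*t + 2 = (t - 2)*(t - 1)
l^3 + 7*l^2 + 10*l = l*(l + 2)*(l + 5)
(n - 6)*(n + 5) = n^2 - n - 30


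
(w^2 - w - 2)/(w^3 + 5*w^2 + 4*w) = (w - 2)/(w*(w + 4))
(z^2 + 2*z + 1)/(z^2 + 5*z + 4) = (z + 1)/(z + 4)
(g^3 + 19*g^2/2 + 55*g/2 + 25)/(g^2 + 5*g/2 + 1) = (2*g^2 + 15*g + 25)/(2*g + 1)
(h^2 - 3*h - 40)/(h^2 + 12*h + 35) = (h - 8)/(h + 7)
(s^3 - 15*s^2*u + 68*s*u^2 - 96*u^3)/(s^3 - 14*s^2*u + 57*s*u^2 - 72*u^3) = (s - 4*u)/(s - 3*u)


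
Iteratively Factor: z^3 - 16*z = (z)*(z^2 - 16) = z*(z + 4)*(z - 4)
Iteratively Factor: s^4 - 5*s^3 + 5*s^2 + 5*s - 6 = (s + 1)*(s^3 - 6*s^2 + 11*s - 6) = (s - 1)*(s + 1)*(s^2 - 5*s + 6) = (s - 3)*(s - 1)*(s + 1)*(s - 2)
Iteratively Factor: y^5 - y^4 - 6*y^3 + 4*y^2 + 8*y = (y + 1)*(y^4 - 2*y^3 - 4*y^2 + 8*y) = y*(y + 1)*(y^3 - 2*y^2 - 4*y + 8) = y*(y - 2)*(y + 1)*(y^2 - 4) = y*(y - 2)^2*(y + 1)*(y + 2)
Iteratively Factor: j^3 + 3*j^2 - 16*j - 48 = (j - 4)*(j^2 + 7*j + 12) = (j - 4)*(j + 3)*(j + 4)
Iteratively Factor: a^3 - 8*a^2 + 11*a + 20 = (a + 1)*(a^2 - 9*a + 20) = (a - 5)*(a + 1)*(a - 4)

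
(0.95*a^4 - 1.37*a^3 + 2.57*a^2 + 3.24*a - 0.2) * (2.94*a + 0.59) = 2.793*a^5 - 3.4673*a^4 + 6.7475*a^3 + 11.0419*a^2 + 1.3236*a - 0.118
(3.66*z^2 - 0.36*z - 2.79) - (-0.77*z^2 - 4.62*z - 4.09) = 4.43*z^2 + 4.26*z + 1.3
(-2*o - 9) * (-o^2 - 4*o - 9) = 2*o^3 + 17*o^2 + 54*o + 81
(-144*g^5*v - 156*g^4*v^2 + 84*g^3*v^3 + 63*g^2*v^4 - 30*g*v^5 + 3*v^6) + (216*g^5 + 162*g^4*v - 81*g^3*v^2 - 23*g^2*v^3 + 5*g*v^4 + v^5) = -144*g^5*v + 216*g^5 - 156*g^4*v^2 + 162*g^4*v + 84*g^3*v^3 - 81*g^3*v^2 + 63*g^2*v^4 - 23*g^2*v^3 - 30*g*v^5 + 5*g*v^4 + 3*v^6 + v^5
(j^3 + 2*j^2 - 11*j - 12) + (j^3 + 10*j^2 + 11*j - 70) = 2*j^3 + 12*j^2 - 82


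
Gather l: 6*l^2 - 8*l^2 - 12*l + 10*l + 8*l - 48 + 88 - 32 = -2*l^2 + 6*l + 8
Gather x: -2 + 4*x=4*x - 2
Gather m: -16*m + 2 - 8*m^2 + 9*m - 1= -8*m^2 - 7*m + 1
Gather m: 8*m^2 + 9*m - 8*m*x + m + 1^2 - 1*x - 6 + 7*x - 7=8*m^2 + m*(10 - 8*x) + 6*x - 12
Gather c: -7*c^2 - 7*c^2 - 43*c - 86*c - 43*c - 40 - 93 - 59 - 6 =-14*c^2 - 172*c - 198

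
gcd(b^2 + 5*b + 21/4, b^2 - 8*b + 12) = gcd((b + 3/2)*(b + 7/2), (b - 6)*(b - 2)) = 1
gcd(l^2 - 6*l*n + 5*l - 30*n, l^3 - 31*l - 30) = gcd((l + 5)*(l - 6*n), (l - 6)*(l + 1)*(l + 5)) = l + 5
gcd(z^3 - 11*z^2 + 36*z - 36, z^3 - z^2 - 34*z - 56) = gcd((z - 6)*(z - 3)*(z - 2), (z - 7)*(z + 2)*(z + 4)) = 1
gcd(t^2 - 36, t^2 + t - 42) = t - 6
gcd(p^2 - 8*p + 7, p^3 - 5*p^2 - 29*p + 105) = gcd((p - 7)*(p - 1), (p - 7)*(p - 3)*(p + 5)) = p - 7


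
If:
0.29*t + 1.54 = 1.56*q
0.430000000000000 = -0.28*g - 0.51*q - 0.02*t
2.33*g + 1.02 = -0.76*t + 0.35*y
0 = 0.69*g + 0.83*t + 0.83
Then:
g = -4.44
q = 1.49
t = 2.69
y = -20.78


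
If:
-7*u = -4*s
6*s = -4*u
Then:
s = 0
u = 0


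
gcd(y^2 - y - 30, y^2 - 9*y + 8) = 1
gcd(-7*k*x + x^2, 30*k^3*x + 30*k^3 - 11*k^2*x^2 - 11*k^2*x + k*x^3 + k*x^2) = 1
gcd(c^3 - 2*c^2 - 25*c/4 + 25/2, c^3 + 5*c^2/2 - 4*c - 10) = c^2 + c/2 - 5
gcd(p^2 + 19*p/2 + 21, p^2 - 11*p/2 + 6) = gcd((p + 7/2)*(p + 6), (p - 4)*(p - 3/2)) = 1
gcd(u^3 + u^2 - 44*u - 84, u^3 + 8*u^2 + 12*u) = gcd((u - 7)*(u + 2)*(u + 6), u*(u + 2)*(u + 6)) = u^2 + 8*u + 12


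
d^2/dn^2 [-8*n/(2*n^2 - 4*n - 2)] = 8*(4*n*(n - 1)^2 + (3*n - 2)*(-n^2 + 2*n + 1))/(-n^2 + 2*n + 1)^3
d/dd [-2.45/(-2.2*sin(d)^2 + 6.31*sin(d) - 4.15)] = (15.4595 - 10.78*sin(d))*cos(d)/(2.2*sin(d)^2 - 6.31*sin(d) + 4.15)^2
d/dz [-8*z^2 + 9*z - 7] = 9 - 16*z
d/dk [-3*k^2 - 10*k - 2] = -6*k - 10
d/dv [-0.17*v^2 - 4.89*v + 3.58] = -0.34*v - 4.89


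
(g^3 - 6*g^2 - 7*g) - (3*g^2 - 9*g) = g^3 - 9*g^2 + 2*g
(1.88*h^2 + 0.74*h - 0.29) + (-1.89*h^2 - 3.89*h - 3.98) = -0.01*h^2 - 3.15*h - 4.27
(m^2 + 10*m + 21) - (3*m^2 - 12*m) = -2*m^2 + 22*m + 21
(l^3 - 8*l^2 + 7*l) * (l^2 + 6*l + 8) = l^5 - 2*l^4 - 33*l^3 - 22*l^2 + 56*l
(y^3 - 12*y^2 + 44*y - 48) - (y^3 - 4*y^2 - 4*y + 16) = -8*y^2 + 48*y - 64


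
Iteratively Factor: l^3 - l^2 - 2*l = (l)*(l^2 - l - 2) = l*(l + 1)*(l - 2)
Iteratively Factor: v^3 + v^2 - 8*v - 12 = (v + 2)*(v^2 - v - 6) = (v + 2)^2*(v - 3)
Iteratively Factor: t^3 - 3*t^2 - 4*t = (t + 1)*(t^2 - 4*t) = t*(t + 1)*(t - 4)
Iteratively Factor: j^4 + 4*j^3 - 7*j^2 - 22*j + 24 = (j - 2)*(j^3 + 6*j^2 + 5*j - 12) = (j - 2)*(j + 4)*(j^2 + 2*j - 3) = (j - 2)*(j + 3)*(j + 4)*(j - 1)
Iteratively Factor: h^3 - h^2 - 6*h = (h)*(h^2 - h - 6) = h*(h + 2)*(h - 3)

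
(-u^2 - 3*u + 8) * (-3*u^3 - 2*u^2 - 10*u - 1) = 3*u^5 + 11*u^4 - 8*u^3 + 15*u^2 - 77*u - 8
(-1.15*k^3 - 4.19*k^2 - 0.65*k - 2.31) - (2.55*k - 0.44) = -1.15*k^3 - 4.19*k^2 - 3.2*k - 1.87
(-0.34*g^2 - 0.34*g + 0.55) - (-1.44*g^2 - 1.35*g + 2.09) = 1.1*g^2 + 1.01*g - 1.54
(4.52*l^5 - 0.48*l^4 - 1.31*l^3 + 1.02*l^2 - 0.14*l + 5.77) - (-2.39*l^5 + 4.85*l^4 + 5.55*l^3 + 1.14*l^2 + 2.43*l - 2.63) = 6.91*l^5 - 5.33*l^4 - 6.86*l^3 - 0.12*l^2 - 2.57*l + 8.4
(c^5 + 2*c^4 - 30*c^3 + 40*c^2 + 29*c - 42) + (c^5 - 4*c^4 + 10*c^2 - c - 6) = 2*c^5 - 2*c^4 - 30*c^3 + 50*c^2 + 28*c - 48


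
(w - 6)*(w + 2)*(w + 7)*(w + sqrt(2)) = w^4 + sqrt(2)*w^3 + 3*w^3 - 40*w^2 + 3*sqrt(2)*w^2 - 84*w - 40*sqrt(2)*w - 84*sqrt(2)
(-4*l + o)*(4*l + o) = -16*l^2 + o^2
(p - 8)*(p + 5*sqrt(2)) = p^2 - 8*p + 5*sqrt(2)*p - 40*sqrt(2)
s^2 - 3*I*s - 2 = (s - 2*I)*(s - I)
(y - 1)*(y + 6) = y^2 + 5*y - 6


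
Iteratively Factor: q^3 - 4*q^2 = (q - 4)*(q^2) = q*(q - 4)*(q)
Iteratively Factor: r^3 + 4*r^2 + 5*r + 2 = (r + 1)*(r^2 + 3*r + 2) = (r + 1)^2*(r + 2)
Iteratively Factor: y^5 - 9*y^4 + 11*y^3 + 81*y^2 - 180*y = (y - 5)*(y^4 - 4*y^3 - 9*y^2 + 36*y) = (y - 5)*(y - 4)*(y^3 - 9*y) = (y - 5)*(y - 4)*(y - 3)*(y^2 + 3*y) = (y - 5)*(y - 4)*(y - 3)*(y + 3)*(y)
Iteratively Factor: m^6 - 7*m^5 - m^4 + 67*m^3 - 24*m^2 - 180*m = (m + 2)*(m^5 - 9*m^4 + 17*m^3 + 33*m^2 - 90*m) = (m - 3)*(m + 2)*(m^4 - 6*m^3 - m^2 + 30*m) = (m - 5)*(m - 3)*(m + 2)*(m^3 - m^2 - 6*m) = m*(m - 5)*(m - 3)*(m + 2)*(m^2 - m - 6) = m*(m - 5)*(m - 3)^2*(m + 2)*(m + 2)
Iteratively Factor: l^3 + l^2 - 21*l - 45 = (l - 5)*(l^2 + 6*l + 9) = (l - 5)*(l + 3)*(l + 3)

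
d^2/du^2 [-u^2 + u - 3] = -2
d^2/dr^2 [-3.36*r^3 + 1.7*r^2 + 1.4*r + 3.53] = 3.4 - 20.16*r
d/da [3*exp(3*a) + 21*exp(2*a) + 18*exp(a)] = (9*exp(2*a) + 42*exp(a) + 18)*exp(a)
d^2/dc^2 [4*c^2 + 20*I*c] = 8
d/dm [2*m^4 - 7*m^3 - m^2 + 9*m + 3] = 8*m^3 - 21*m^2 - 2*m + 9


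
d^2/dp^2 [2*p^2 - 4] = 4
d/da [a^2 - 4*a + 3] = 2*a - 4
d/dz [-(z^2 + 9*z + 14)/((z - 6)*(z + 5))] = 2*(5*z^2 + 44*z + 128)/(z^4 - 2*z^3 - 59*z^2 + 60*z + 900)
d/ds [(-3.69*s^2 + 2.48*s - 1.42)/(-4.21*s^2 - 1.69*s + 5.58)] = (16.6769*s^2 - 53.1368*s + 11.4386)/(17.7241*s^4 + 14.2298*s^3 - 44.1275*s^2 - 18.8604*s + 31.1364)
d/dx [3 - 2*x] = -2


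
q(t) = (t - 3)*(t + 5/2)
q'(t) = 2*t - 1/2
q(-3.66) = 7.73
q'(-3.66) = -7.82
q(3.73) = 4.55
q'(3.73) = 6.96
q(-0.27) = -7.29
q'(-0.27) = -1.04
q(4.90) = 14.06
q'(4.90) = 9.30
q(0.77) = -7.29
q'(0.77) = 1.04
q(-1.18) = -5.52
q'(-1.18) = -2.86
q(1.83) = -5.07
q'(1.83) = 3.16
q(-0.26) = -7.30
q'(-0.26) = -1.02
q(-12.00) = 142.50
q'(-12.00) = -24.50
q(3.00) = 0.00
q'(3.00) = 5.50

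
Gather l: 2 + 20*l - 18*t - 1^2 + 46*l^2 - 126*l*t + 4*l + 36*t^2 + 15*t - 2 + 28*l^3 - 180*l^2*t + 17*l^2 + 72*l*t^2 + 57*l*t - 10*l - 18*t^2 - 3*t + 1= 28*l^3 + l^2*(63 - 180*t) + l*(72*t^2 - 69*t + 14) + 18*t^2 - 6*t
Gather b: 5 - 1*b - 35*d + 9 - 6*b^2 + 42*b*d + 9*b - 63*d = -6*b^2 + b*(42*d + 8) - 98*d + 14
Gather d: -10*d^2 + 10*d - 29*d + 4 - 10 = -10*d^2 - 19*d - 6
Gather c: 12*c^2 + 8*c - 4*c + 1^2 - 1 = 12*c^2 + 4*c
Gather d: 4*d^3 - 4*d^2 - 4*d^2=4*d^3 - 8*d^2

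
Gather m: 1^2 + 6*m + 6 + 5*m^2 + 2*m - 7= 5*m^2 + 8*m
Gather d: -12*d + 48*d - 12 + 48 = 36*d + 36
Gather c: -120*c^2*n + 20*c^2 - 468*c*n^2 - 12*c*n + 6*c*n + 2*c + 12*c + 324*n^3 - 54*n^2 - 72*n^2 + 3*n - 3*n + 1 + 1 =c^2*(20 - 120*n) + c*(-468*n^2 - 6*n + 14) + 324*n^3 - 126*n^2 + 2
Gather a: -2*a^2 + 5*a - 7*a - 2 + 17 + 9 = -2*a^2 - 2*a + 24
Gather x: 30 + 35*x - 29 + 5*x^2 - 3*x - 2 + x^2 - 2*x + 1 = 6*x^2 + 30*x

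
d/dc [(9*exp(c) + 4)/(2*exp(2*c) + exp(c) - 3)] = (-(4*exp(c) + 1)*(9*exp(c) + 4) + 18*exp(2*c) + 9*exp(c) - 27)*exp(c)/(2*exp(2*c) + exp(c) - 3)^2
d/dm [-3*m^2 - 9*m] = -6*m - 9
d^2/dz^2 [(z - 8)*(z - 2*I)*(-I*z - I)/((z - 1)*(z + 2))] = (z^3*(32 - 4*I) + z^2*(72 + 96*I) + z*(264 + 72*I) + 136 + 88*I)/(z^6 + 3*z^5 - 3*z^4 - 11*z^3 + 6*z^2 + 12*z - 8)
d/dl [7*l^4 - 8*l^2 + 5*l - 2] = 28*l^3 - 16*l + 5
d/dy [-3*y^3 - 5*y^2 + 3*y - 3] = -9*y^2 - 10*y + 3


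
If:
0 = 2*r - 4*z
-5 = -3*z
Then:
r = 10/3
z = 5/3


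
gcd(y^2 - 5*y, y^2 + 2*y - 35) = y - 5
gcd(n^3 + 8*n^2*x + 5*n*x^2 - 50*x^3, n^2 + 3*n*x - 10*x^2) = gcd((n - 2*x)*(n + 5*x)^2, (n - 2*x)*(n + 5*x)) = -n^2 - 3*n*x + 10*x^2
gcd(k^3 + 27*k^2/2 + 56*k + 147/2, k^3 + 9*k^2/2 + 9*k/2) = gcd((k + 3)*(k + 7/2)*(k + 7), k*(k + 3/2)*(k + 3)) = k + 3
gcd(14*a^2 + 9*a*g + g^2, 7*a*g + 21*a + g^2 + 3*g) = 7*a + g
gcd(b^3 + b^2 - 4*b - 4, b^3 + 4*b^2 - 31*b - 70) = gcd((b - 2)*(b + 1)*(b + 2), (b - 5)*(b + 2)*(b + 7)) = b + 2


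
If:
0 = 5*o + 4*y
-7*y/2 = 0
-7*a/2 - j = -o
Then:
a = -2*j/7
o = 0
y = 0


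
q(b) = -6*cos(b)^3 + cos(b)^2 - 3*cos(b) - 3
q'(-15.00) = -9.69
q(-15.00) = 2.49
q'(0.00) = 0.00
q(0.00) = -11.00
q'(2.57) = 9.42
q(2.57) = 3.80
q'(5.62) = -7.76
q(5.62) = -7.68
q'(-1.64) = -3.22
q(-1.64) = -2.79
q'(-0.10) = -1.88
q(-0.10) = -10.91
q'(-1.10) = -5.17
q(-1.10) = -4.72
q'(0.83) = 7.27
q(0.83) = -6.41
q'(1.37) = 3.25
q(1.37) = -3.61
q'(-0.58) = -7.63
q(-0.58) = -8.32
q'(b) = 18*sin(b)*cos(b)^2 - 2*sin(b)*cos(b) + 3*sin(b)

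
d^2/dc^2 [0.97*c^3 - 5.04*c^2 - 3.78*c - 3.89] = 5.82*c - 10.08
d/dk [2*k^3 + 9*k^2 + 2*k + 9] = 6*k^2 + 18*k + 2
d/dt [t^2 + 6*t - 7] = 2*t + 6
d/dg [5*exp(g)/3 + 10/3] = 5*exp(g)/3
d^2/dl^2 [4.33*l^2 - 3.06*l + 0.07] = 8.66000000000000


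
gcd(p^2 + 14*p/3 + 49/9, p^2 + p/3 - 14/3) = p + 7/3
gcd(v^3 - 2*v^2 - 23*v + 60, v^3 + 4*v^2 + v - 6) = 1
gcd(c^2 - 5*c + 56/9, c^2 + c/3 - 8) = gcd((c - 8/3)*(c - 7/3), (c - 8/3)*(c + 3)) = c - 8/3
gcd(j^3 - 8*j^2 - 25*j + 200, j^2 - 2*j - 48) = j - 8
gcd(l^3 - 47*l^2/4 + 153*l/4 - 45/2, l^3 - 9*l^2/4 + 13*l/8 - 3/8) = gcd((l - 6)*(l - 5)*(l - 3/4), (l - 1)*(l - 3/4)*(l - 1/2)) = l - 3/4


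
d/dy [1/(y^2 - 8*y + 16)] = 2*(4 - y)/(y^2 - 8*y + 16)^2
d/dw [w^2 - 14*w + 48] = 2*w - 14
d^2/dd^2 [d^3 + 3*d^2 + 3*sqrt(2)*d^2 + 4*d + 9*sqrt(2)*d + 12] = 6*d + 6 + 6*sqrt(2)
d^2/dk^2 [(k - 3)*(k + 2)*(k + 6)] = 6*k + 10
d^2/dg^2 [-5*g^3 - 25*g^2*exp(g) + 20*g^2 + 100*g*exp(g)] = -25*g^2*exp(g) - 30*g + 150*exp(g) + 40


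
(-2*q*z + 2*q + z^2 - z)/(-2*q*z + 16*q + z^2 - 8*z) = (z - 1)/(z - 8)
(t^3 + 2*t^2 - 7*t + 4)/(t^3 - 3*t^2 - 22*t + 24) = (t - 1)/(t - 6)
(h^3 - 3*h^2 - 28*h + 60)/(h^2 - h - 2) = (h^2 - h - 30)/(h + 1)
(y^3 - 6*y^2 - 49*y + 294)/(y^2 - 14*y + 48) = (y^2 - 49)/(y - 8)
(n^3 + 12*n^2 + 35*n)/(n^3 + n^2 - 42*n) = (n + 5)/(n - 6)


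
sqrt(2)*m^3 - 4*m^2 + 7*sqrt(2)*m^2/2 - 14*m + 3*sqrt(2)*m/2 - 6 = (m + 3)*(m - 2*sqrt(2))*(sqrt(2)*m + sqrt(2)/2)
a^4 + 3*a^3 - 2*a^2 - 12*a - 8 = (a - 2)*(a + 1)*(a + 2)^2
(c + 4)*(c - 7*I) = c^2 + 4*c - 7*I*c - 28*I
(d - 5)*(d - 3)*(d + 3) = d^3 - 5*d^2 - 9*d + 45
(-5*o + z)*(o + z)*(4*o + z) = -20*o^3 - 21*o^2*z + z^3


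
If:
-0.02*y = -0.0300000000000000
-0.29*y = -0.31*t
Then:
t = 1.40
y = 1.50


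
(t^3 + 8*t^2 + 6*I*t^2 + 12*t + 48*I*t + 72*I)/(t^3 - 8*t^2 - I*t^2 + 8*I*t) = (t^3 + t^2*(8 + 6*I) + 12*t*(1 + 4*I) + 72*I)/(t*(t^2 + t*(-8 - I) + 8*I))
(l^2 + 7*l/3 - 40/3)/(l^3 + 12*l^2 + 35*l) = (l - 8/3)/(l*(l + 7))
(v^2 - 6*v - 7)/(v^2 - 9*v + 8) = (v^2 - 6*v - 7)/(v^2 - 9*v + 8)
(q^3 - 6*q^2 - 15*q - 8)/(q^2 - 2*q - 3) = (q^2 - 7*q - 8)/(q - 3)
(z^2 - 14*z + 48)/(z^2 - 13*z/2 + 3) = 2*(z - 8)/(2*z - 1)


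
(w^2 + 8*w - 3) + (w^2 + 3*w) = 2*w^2 + 11*w - 3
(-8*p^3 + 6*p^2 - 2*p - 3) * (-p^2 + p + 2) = 8*p^5 - 14*p^4 - 8*p^3 + 13*p^2 - 7*p - 6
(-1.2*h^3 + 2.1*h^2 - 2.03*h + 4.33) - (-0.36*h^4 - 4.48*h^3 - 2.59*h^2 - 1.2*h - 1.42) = 0.36*h^4 + 3.28*h^3 + 4.69*h^2 - 0.83*h + 5.75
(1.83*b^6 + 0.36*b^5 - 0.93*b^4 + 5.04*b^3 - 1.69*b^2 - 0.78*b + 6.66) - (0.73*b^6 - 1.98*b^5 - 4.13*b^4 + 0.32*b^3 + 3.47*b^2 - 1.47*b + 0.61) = 1.1*b^6 + 2.34*b^5 + 3.2*b^4 + 4.72*b^3 - 5.16*b^2 + 0.69*b + 6.05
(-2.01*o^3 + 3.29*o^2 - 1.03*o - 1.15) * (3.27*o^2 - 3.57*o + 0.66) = -6.5727*o^5 + 17.934*o^4 - 16.44*o^3 + 2.088*o^2 + 3.4257*o - 0.759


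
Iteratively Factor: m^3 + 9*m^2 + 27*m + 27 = (m + 3)*(m^2 + 6*m + 9) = (m + 3)^2*(m + 3)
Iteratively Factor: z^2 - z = (z)*(z - 1)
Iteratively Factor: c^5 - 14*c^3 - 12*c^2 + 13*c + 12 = (c - 1)*(c^4 + c^3 - 13*c^2 - 25*c - 12) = (c - 1)*(c + 3)*(c^3 - 2*c^2 - 7*c - 4) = (c - 1)*(c + 1)*(c + 3)*(c^2 - 3*c - 4) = (c - 1)*(c + 1)^2*(c + 3)*(c - 4)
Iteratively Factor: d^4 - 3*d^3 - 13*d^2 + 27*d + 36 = (d + 3)*(d^3 - 6*d^2 + 5*d + 12) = (d - 4)*(d + 3)*(d^2 - 2*d - 3) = (d - 4)*(d + 1)*(d + 3)*(d - 3)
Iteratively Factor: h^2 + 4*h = (h)*(h + 4)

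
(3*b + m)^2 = 9*b^2 + 6*b*m + m^2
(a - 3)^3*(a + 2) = a^4 - 7*a^3 + 9*a^2 + 27*a - 54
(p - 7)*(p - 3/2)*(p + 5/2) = p^3 - 6*p^2 - 43*p/4 + 105/4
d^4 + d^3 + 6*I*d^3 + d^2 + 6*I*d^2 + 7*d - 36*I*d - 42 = (d - 2)*(d + 3)*(d - I)*(d + 7*I)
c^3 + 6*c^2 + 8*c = c*(c + 2)*(c + 4)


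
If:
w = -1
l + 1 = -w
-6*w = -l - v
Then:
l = 0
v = -6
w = -1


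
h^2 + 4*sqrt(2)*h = h*(h + 4*sqrt(2))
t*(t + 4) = t^2 + 4*t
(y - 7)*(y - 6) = y^2 - 13*y + 42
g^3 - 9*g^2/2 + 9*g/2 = g*(g - 3)*(g - 3/2)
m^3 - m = m*(m - 1)*(m + 1)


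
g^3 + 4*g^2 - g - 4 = (g - 1)*(g + 1)*(g + 4)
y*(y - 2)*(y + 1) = y^3 - y^2 - 2*y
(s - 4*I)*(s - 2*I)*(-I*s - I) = -I*s^3 - 6*s^2 - I*s^2 - 6*s + 8*I*s + 8*I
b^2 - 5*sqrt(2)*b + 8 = (b - 4*sqrt(2))*(b - sqrt(2))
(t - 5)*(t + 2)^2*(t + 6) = t^4 + 5*t^3 - 22*t^2 - 116*t - 120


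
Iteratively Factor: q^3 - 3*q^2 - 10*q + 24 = (q - 2)*(q^2 - q - 12) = (q - 2)*(q + 3)*(q - 4)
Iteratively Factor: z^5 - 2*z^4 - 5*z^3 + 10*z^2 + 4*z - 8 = (z - 1)*(z^4 - z^3 - 6*z^2 + 4*z + 8) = (z - 2)*(z - 1)*(z^3 + z^2 - 4*z - 4) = (z - 2)*(z - 1)*(z + 2)*(z^2 - z - 2) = (z - 2)^2*(z - 1)*(z + 2)*(z + 1)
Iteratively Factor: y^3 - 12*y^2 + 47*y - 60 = (y - 3)*(y^2 - 9*y + 20) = (y - 5)*(y - 3)*(y - 4)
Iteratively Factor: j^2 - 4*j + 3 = (j - 3)*(j - 1)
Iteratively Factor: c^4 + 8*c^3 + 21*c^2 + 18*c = (c + 3)*(c^3 + 5*c^2 + 6*c) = (c + 2)*(c + 3)*(c^2 + 3*c) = c*(c + 2)*(c + 3)*(c + 3)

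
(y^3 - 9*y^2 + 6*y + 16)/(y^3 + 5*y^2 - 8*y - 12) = (y - 8)/(y + 6)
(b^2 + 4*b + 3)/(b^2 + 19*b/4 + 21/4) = 4*(b + 1)/(4*b + 7)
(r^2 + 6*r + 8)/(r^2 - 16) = (r + 2)/(r - 4)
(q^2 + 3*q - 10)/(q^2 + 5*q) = (q - 2)/q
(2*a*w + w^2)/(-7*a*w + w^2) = (2*a + w)/(-7*a + w)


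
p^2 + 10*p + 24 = (p + 4)*(p + 6)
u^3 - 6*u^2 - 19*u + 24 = (u - 8)*(u - 1)*(u + 3)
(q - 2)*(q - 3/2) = q^2 - 7*q/2 + 3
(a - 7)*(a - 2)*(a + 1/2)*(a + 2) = a^4 - 13*a^3/2 - 15*a^2/2 + 26*a + 14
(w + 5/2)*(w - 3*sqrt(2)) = w^2 - 3*sqrt(2)*w + 5*w/2 - 15*sqrt(2)/2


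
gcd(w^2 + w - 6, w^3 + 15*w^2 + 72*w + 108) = w + 3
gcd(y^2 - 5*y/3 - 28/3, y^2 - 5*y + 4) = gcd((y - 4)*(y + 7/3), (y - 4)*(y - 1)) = y - 4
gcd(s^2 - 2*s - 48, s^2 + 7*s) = 1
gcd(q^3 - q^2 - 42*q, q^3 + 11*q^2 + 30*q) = q^2 + 6*q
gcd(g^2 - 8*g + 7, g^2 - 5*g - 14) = g - 7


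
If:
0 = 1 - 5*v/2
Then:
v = 2/5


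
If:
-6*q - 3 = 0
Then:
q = -1/2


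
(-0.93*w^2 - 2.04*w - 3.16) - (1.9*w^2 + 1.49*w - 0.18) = -2.83*w^2 - 3.53*w - 2.98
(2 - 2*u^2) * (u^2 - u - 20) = -2*u^4 + 2*u^3 + 42*u^2 - 2*u - 40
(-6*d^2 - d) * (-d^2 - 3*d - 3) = 6*d^4 + 19*d^3 + 21*d^2 + 3*d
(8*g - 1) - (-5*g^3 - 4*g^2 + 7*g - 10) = 5*g^3 + 4*g^2 + g + 9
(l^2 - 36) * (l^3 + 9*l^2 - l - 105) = l^5 + 9*l^4 - 37*l^3 - 429*l^2 + 36*l + 3780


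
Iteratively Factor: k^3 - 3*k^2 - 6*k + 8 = (k - 4)*(k^2 + k - 2) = (k - 4)*(k + 2)*(k - 1)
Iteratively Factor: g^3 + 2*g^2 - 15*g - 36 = (g - 4)*(g^2 + 6*g + 9) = (g - 4)*(g + 3)*(g + 3)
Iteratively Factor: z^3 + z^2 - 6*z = (z - 2)*(z^2 + 3*z) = (z - 2)*(z + 3)*(z)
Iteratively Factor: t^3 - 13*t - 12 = (t + 1)*(t^2 - t - 12) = (t - 4)*(t + 1)*(t + 3)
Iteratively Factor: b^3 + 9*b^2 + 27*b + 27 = (b + 3)*(b^2 + 6*b + 9) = (b + 3)^2*(b + 3)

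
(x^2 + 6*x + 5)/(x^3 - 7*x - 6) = (x + 5)/(x^2 - x - 6)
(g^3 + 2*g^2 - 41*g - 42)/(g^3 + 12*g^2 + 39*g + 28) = (g - 6)/(g + 4)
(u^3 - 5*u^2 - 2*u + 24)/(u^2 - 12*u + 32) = (u^2 - u - 6)/(u - 8)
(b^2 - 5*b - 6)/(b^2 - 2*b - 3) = (b - 6)/(b - 3)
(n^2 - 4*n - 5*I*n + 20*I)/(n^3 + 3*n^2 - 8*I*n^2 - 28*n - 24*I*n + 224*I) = (n - 5*I)/(n^2 + n*(7 - 8*I) - 56*I)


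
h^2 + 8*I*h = h*(h + 8*I)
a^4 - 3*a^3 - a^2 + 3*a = a*(a - 3)*(a - 1)*(a + 1)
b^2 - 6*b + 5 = (b - 5)*(b - 1)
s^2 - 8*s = s*(s - 8)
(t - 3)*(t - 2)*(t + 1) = t^3 - 4*t^2 + t + 6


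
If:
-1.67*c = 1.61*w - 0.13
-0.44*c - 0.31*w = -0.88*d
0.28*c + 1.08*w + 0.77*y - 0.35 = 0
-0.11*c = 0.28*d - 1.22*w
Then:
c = 0.06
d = 0.04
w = 0.01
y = 0.41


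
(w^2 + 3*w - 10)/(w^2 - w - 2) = (w + 5)/(w + 1)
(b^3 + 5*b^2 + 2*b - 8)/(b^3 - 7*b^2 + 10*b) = (b^3 + 5*b^2 + 2*b - 8)/(b*(b^2 - 7*b + 10))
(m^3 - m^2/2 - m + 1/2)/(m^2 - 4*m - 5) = (2*m^2 - 3*m + 1)/(2*(m - 5))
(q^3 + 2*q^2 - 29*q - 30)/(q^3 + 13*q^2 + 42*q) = (q^2 - 4*q - 5)/(q*(q + 7))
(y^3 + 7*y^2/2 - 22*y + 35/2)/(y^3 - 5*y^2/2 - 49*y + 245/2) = (y - 1)/(y - 7)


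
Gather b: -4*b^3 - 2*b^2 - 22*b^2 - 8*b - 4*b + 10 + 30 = -4*b^3 - 24*b^2 - 12*b + 40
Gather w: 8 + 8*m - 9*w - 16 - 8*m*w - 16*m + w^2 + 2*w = -8*m + w^2 + w*(-8*m - 7) - 8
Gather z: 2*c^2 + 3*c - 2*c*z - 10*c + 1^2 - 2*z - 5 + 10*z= 2*c^2 - 7*c + z*(8 - 2*c) - 4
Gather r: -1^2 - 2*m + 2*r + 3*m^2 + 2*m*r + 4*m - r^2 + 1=3*m^2 + 2*m - r^2 + r*(2*m + 2)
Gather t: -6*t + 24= 24 - 6*t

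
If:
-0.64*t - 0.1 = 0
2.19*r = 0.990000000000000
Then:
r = 0.45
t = -0.16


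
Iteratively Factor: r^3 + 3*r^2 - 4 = (r + 2)*(r^2 + r - 2) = (r - 1)*(r + 2)*(r + 2)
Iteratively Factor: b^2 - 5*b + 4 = (b - 1)*(b - 4)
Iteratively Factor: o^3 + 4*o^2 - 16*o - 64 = (o - 4)*(o^2 + 8*o + 16) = (o - 4)*(o + 4)*(o + 4)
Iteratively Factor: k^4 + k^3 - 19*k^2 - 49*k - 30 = (k + 2)*(k^3 - k^2 - 17*k - 15) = (k + 1)*(k + 2)*(k^2 - 2*k - 15) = (k + 1)*(k + 2)*(k + 3)*(k - 5)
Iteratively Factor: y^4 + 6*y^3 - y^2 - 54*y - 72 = (y + 4)*(y^3 + 2*y^2 - 9*y - 18) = (y + 3)*(y + 4)*(y^2 - y - 6) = (y - 3)*(y + 3)*(y + 4)*(y + 2)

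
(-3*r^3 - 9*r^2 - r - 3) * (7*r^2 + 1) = -21*r^5 - 63*r^4 - 10*r^3 - 30*r^2 - r - 3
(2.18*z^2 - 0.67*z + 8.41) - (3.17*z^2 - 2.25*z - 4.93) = -0.99*z^2 + 1.58*z + 13.34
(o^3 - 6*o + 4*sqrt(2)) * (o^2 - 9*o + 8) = o^5 - 9*o^4 + 2*o^3 + 4*sqrt(2)*o^2 + 54*o^2 - 36*sqrt(2)*o - 48*o + 32*sqrt(2)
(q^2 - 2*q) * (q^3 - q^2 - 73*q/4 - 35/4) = q^5 - 3*q^4 - 65*q^3/4 + 111*q^2/4 + 35*q/2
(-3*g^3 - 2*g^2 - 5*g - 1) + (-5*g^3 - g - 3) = -8*g^3 - 2*g^2 - 6*g - 4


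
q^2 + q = q*(q + 1)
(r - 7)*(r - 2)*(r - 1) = r^3 - 10*r^2 + 23*r - 14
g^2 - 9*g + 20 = (g - 5)*(g - 4)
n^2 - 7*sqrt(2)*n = n*(n - 7*sqrt(2))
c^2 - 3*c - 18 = (c - 6)*(c + 3)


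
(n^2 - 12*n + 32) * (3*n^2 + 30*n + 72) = 3*n^4 - 6*n^3 - 192*n^2 + 96*n + 2304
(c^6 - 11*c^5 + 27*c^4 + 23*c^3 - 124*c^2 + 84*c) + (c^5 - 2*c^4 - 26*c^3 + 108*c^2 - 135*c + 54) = c^6 - 10*c^5 + 25*c^4 - 3*c^3 - 16*c^2 - 51*c + 54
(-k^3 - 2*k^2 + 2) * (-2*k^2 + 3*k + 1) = 2*k^5 + k^4 - 7*k^3 - 6*k^2 + 6*k + 2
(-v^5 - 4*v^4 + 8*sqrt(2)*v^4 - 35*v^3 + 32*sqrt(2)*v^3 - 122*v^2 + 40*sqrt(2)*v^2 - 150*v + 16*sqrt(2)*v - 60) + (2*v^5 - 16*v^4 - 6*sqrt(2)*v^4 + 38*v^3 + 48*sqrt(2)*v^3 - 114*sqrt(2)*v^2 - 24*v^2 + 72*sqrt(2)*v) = v^5 - 20*v^4 + 2*sqrt(2)*v^4 + 3*v^3 + 80*sqrt(2)*v^3 - 146*v^2 - 74*sqrt(2)*v^2 - 150*v + 88*sqrt(2)*v - 60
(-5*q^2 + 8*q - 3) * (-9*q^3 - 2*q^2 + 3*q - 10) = 45*q^5 - 62*q^4 - 4*q^3 + 80*q^2 - 89*q + 30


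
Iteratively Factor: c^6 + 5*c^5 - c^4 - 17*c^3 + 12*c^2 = (c)*(c^5 + 5*c^4 - c^3 - 17*c^2 + 12*c) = c*(c - 1)*(c^4 + 6*c^3 + 5*c^2 - 12*c) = c*(c - 1)^2*(c^3 + 7*c^2 + 12*c) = c*(c - 1)^2*(c + 4)*(c^2 + 3*c) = c*(c - 1)^2*(c + 3)*(c + 4)*(c)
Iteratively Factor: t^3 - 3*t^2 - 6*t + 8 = (t + 2)*(t^2 - 5*t + 4) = (t - 1)*(t + 2)*(t - 4)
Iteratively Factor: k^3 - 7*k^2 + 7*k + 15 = (k - 3)*(k^2 - 4*k - 5) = (k - 5)*(k - 3)*(k + 1)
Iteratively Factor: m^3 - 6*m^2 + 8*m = (m - 4)*(m^2 - 2*m) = m*(m - 4)*(m - 2)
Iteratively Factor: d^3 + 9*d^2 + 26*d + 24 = (d + 3)*(d^2 + 6*d + 8) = (d + 3)*(d + 4)*(d + 2)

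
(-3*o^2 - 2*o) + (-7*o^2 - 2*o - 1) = -10*o^2 - 4*o - 1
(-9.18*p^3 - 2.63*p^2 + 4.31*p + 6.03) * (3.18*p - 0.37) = -29.1924*p^4 - 4.9668*p^3 + 14.6789*p^2 + 17.5807*p - 2.2311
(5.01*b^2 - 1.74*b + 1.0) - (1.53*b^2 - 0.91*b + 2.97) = 3.48*b^2 - 0.83*b - 1.97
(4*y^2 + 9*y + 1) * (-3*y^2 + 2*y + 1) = -12*y^4 - 19*y^3 + 19*y^2 + 11*y + 1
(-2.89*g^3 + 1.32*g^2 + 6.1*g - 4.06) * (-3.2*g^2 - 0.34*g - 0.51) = 9.248*g^5 - 3.2414*g^4 - 18.4949*g^3 + 10.2448*g^2 - 1.7306*g + 2.0706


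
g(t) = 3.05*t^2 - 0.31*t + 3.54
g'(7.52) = 45.56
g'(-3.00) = -18.61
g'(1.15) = 6.70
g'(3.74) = 22.50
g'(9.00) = 54.59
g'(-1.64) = -10.31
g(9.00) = 247.80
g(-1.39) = 9.86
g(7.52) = 173.69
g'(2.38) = 14.21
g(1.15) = 7.22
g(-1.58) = 11.64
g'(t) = 6.1*t - 0.31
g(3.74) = 45.04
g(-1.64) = 12.25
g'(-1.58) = -9.95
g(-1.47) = 10.59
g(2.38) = 20.08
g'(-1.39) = -8.79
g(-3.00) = 31.92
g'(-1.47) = -9.28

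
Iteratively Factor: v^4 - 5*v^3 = (v - 5)*(v^3) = v*(v - 5)*(v^2) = v^2*(v - 5)*(v)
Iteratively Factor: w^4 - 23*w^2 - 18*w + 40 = (w + 4)*(w^3 - 4*w^2 - 7*w + 10) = (w + 2)*(w + 4)*(w^2 - 6*w + 5) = (w - 5)*(w + 2)*(w + 4)*(w - 1)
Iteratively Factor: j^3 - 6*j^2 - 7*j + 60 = (j - 4)*(j^2 - 2*j - 15) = (j - 5)*(j - 4)*(j + 3)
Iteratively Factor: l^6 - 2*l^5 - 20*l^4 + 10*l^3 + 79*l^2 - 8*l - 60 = (l + 2)*(l^5 - 4*l^4 - 12*l^3 + 34*l^2 + 11*l - 30) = (l + 1)*(l + 2)*(l^4 - 5*l^3 - 7*l^2 + 41*l - 30) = (l + 1)*(l + 2)*(l + 3)*(l^3 - 8*l^2 + 17*l - 10) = (l - 1)*(l + 1)*(l + 2)*(l + 3)*(l^2 - 7*l + 10) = (l - 2)*(l - 1)*(l + 1)*(l + 2)*(l + 3)*(l - 5)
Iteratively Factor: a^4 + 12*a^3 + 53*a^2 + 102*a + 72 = (a + 3)*(a^3 + 9*a^2 + 26*a + 24) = (a + 3)*(a + 4)*(a^2 + 5*a + 6) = (a + 3)^2*(a + 4)*(a + 2)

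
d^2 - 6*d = d*(d - 6)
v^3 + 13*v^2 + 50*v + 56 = (v + 2)*(v + 4)*(v + 7)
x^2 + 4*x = x*(x + 4)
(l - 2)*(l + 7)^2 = l^3 + 12*l^2 + 21*l - 98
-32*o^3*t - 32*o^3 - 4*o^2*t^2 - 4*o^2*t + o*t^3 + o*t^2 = (-8*o + t)*(4*o + t)*(o*t + o)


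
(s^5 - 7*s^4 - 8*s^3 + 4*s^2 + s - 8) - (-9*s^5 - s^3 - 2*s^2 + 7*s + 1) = 10*s^5 - 7*s^4 - 7*s^3 + 6*s^2 - 6*s - 9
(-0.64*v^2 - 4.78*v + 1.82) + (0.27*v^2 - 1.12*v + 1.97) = -0.37*v^2 - 5.9*v + 3.79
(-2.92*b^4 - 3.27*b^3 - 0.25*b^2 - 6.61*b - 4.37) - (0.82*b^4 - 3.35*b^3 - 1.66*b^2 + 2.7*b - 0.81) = -3.74*b^4 + 0.0800000000000001*b^3 + 1.41*b^2 - 9.31*b - 3.56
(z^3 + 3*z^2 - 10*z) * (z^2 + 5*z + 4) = z^5 + 8*z^4 + 9*z^3 - 38*z^2 - 40*z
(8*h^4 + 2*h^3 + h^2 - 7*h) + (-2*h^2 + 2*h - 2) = 8*h^4 + 2*h^3 - h^2 - 5*h - 2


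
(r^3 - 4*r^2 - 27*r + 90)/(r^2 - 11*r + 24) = (r^2 - r - 30)/(r - 8)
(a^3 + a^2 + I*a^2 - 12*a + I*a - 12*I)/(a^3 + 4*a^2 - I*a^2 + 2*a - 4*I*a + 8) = (a - 3)/(a - 2*I)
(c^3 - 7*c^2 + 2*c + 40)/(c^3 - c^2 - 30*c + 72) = (c^2 - 3*c - 10)/(c^2 + 3*c - 18)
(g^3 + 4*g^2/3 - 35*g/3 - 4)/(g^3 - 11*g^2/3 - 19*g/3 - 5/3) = (g^2 + g - 12)/(g^2 - 4*g - 5)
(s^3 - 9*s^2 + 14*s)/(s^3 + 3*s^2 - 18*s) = (s^2 - 9*s + 14)/(s^2 + 3*s - 18)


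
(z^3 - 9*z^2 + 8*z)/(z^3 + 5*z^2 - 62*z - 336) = z*(z - 1)/(z^2 + 13*z + 42)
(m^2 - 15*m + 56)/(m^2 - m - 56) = (m - 7)/(m + 7)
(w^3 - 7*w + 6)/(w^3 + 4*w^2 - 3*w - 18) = (w - 1)/(w + 3)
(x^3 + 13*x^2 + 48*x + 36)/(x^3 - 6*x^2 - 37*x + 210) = (x^2 + 7*x + 6)/(x^2 - 12*x + 35)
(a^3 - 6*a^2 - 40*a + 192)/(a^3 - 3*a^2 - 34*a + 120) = (a - 8)/(a - 5)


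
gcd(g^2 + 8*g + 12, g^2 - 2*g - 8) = g + 2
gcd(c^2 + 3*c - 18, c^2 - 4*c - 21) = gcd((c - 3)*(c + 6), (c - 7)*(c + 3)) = 1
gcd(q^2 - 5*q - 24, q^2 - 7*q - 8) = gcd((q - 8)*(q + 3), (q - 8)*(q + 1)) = q - 8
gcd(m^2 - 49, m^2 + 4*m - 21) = m + 7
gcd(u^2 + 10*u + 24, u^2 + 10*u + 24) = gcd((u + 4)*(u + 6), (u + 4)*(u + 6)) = u^2 + 10*u + 24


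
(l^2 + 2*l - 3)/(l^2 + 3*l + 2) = (l^2 + 2*l - 3)/(l^2 + 3*l + 2)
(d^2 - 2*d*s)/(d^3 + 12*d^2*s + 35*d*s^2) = (d - 2*s)/(d^2 + 12*d*s + 35*s^2)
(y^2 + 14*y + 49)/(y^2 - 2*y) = (y^2 + 14*y + 49)/(y*(y - 2))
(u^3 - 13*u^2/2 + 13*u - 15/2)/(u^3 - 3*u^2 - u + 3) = (u - 5/2)/(u + 1)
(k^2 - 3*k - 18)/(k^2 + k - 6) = (k - 6)/(k - 2)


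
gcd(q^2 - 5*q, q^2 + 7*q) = q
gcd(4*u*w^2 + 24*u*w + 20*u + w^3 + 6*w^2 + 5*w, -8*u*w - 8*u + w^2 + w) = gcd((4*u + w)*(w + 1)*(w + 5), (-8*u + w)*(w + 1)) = w + 1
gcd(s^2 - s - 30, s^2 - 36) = s - 6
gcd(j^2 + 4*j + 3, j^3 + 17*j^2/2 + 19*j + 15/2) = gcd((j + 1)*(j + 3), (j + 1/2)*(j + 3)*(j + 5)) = j + 3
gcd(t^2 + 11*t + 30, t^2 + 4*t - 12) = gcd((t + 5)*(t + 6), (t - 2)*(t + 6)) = t + 6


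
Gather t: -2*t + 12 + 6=18 - 2*t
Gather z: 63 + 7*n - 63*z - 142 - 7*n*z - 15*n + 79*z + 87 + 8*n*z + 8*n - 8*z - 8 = z*(n + 8)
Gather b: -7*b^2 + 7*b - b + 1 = -7*b^2 + 6*b + 1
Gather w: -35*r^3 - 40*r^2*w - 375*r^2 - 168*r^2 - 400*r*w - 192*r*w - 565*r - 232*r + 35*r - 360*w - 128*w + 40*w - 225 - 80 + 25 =-35*r^3 - 543*r^2 - 762*r + w*(-40*r^2 - 592*r - 448) - 280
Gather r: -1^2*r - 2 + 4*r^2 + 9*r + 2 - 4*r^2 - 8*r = 0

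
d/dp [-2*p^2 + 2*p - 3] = 2 - 4*p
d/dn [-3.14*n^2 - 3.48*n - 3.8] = -6.28*n - 3.48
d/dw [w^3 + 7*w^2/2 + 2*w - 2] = 3*w^2 + 7*w + 2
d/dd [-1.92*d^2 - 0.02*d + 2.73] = -3.84*d - 0.02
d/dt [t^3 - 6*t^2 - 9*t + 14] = 3*t^2 - 12*t - 9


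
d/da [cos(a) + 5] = -sin(a)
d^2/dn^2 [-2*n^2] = -4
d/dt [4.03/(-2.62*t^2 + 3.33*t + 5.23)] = (21.1172*t - 13.4199)/(-2.62*t^2 + 3.33*t + 5.23)^2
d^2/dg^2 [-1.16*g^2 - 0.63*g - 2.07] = -2.32000000000000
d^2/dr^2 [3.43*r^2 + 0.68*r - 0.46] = 6.86000000000000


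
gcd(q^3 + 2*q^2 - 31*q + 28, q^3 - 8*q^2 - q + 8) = q - 1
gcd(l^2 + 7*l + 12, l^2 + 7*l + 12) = l^2 + 7*l + 12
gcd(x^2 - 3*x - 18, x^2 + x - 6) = x + 3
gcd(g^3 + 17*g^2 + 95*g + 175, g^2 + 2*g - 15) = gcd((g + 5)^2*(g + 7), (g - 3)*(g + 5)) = g + 5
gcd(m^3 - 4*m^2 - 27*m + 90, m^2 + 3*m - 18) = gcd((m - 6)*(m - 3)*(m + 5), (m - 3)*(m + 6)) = m - 3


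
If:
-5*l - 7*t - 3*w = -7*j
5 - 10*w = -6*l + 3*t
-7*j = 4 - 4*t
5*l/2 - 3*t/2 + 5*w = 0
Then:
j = -3616/4473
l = -145/213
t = -265/639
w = 46/213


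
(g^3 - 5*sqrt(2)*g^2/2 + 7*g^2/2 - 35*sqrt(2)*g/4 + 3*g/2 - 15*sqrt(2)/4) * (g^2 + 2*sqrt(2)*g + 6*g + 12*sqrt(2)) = g^5 - sqrt(2)*g^4/2 + 19*g^4/2 - 19*sqrt(2)*g^3/4 + 25*g^3/2 - 86*g^2 - 45*sqrt(2)*g^2/4 - 225*g - 9*sqrt(2)*g/2 - 90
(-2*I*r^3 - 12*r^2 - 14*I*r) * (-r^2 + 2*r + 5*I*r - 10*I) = 2*I*r^5 + 22*r^4 - 4*I*r^4 - 44*r^3 - 46*I*r^3 + 70*r^2 + 92*I*r^2 - 140*r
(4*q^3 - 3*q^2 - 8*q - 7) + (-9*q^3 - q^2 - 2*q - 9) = -5*q^3 - 4*q^2 - 10*q - 16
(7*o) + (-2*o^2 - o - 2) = -2*o^2 + 6*o - 2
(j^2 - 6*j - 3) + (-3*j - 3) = j^2 - 9*j - 6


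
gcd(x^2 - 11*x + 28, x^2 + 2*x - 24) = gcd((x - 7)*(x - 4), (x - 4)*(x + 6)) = x - 4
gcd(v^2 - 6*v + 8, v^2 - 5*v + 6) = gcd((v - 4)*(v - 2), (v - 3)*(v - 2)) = v - 2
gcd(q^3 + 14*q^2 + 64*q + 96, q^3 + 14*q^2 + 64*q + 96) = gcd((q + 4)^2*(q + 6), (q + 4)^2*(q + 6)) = q^3 + 14*q^2 + 64*q + 96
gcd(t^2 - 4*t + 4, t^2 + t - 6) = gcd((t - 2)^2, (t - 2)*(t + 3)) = t - 2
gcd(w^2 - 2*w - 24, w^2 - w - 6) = 1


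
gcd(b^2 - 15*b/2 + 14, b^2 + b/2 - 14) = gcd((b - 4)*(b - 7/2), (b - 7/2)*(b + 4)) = b - 7/2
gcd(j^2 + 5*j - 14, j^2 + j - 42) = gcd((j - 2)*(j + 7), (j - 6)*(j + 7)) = j + 7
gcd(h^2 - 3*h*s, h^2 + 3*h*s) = h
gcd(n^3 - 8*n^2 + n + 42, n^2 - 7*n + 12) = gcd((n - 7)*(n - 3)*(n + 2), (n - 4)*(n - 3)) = n - 3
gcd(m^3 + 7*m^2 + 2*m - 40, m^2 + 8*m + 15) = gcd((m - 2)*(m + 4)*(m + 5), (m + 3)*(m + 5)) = m + 5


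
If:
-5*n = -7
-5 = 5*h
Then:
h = -1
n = 7/5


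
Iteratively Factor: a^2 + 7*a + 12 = (a + 3)*(a + 4)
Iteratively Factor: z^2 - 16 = (z - 4)*(z + 4)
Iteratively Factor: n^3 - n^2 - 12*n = (n + 3)*(n^2 - 4*n) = n*(n + 3)*(n - 4)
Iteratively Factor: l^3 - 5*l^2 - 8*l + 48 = (l + 3)*(l^2 - 8*l + 16) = (l - 4)*(l + 3)*(l - 4)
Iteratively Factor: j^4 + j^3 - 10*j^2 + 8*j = (j + 4)*(j^3 - 3*j^2 + 2*j) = (j - 2)*(j + 4)*(j^2 - j) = (j - 2)*(j - 1)*(j + 4)*(j)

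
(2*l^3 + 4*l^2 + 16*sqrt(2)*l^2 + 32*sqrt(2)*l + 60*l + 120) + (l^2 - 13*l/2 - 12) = 2*l^3 + 5*l^2 + 16*sqrt(2)*l^2 + 32*sqrt(2)*l + 107*l/2 + 108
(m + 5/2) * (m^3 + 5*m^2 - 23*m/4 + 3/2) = m^4 + 15*m^3/2 + 27*m^2/4 - 103*m/8 + 15/4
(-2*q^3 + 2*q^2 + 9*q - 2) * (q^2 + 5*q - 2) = -2*q^5 - 8*q^4 + 23*q^3 + 39*q^2 - 28*q + 4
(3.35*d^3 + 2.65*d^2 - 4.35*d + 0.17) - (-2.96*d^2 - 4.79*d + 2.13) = 3.35*d^3 + 5.61*d^2 + 0.44*d - 1.96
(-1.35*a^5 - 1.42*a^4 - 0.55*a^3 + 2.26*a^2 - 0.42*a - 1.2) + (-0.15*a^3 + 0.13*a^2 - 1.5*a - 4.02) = -1.35*a^5 - 1.42*a^4 - 0.7*a^3 + 2.39*a^2 - 1.92*a - 5.22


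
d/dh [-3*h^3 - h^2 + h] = -9*h^2 - 2*h + 1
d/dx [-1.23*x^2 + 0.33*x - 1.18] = 0.33 - 2.46*x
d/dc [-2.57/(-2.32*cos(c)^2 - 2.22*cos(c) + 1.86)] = (11.9248*cos(c) + 5.7054)*sin(c)/(2.32*cos(c)^2 + 2.22*cos(c) - 1.86)^2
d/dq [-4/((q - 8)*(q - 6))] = 8*(q - 7)/((q - 8)^2*(q - 6)^2)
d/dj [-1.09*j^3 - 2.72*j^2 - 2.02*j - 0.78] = -3.27*j^2 - 5.44*j - 2.02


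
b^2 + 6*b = b*(b + 6)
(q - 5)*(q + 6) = q^2 + q - 30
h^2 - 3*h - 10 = (h - 5)*(h + 2)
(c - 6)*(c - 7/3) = c^2 - 25*c/3 + 14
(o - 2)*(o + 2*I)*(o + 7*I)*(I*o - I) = I*o^4 - 9*o^3 - 3*I*o^3 + 27*o^2 - 12*I*o^2 - 18*o + 42*I*o - 28*I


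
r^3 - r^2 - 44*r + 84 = (r - 6)*(r - 2)*(r + 7)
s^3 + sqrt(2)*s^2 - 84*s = s*(s - 6*sqrt(2))*(s + 7*sqrt(2))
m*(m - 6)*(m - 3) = m^3 - 9*m^2 + 18*m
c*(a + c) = a*c + c^2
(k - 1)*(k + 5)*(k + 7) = k^3 + 11*k^2 + 23*k - 35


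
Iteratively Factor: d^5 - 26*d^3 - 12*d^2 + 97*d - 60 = (d - 5)*(d^4 + 5*d^3 - d^2 - 17*d + 12) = (d - 5)*(d - 1)*(d^3 + 6*d^2 + 5*d - 12) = (d - 5)*(d - 1)^2*(d^2 + 7*d + 12) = (d - 5)*(d - 1)^2*(d + 4)*(d + 3)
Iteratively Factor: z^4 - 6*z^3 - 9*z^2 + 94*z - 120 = (z - 3)*(z^3 - 3*z^2 - 18*z + 40) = (z - 5)*(z - 3)*(z^2 + 2*z - 8) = (z - 5)*(z - 3)*(z + 4)*(z - 2)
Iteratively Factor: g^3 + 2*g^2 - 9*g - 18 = (g + 3)*(g^2 - g - 6) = (g + 2)*(g + 3)*(g - 3)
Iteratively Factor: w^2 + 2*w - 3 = (w + 3)*(w - 1)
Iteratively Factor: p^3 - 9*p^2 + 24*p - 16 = (p - 4)*(p^2 - 5*p + 4) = (p - 4)*(p - 1)*(p - 4)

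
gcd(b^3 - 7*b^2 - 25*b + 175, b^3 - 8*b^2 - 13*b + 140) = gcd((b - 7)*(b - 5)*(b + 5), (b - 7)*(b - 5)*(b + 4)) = b^2 - 12*b + 35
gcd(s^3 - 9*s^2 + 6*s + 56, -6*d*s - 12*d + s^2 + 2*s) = s + 2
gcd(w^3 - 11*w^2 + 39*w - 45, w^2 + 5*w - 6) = 1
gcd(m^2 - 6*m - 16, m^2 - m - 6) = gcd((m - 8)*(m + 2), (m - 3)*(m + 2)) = m + 2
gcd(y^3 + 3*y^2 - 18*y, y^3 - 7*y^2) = y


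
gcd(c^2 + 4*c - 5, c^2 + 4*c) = 1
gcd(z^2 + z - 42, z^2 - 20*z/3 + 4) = z - 6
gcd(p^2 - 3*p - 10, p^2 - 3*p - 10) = p^2 - 3*p - 10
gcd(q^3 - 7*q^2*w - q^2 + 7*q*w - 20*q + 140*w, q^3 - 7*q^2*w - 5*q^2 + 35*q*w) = q^2 - 7*q*w - 5*q + 35*w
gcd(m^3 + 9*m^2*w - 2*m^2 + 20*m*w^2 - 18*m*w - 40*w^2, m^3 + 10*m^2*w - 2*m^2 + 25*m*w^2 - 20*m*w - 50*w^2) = m^2 + 5*m*w - 2*m - 10*w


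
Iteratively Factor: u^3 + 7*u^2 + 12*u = (u + 4)*(u^2 + 3*u) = (u + 3)*(u + 4)*(u)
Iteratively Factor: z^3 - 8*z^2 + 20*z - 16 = (z - 2)*(z^2 - 6*z + 8) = (z - 4)*(z - 2)*(z - 2)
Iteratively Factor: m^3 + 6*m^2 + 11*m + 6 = (m + 2)*(m^2 + 4*m + 3) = (m + 1)*(m + 2)*(m + 3)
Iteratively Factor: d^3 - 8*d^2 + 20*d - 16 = (d - 2)*(d^2 - 6*d + 8) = (d - 2)^2*(d - 4)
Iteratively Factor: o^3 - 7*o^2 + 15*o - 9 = (o - 1)*(o^2 - 6*o + 9) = (o - 3)*(o - 1)*(o - 3)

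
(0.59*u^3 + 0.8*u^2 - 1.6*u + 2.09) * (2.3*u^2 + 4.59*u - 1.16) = 1.357*u^5 + 4.5481*u^4 - 0.692399999999999*u^3 - 3.465*u^2 + 11.4491*u - 2.4244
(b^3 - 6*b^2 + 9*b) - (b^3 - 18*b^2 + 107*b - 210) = 12*b^2 - 98*b + 210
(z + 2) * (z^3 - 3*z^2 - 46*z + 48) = z^4 - z^3 - 52*z^2 - 44*z + 96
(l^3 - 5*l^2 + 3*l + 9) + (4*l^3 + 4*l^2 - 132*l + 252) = 5*l^3 - l^2 - 129*l + 261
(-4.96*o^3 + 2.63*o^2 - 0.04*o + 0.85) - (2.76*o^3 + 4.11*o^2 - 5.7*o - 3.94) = -7.72*o^3 - 1.48*o^2 + 5.66*o + 4.79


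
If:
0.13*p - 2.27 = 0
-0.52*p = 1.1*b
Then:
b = -8.25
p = 17.46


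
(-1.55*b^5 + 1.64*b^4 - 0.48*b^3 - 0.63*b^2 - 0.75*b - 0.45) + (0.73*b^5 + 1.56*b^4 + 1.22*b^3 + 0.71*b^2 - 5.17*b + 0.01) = -0.82*b^5 + 3.2*b^4 + 0.74*b^3 + 0.08*b^2 - 5.92*b - 0.44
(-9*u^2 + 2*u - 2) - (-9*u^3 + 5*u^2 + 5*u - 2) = 9*u^3 - 14*u^2 - 3*u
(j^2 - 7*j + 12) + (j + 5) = j^2 - 6*j + 17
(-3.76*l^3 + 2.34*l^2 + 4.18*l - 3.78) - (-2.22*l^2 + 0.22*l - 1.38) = -3.76*l^3 + 4.56*l^2 + 3.96*l - 2.4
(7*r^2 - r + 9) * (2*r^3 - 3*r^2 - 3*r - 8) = 14*r^5 - 23*r^4 - 80*r^2 - 19*r - 72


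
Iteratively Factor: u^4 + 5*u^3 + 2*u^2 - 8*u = (u)*(u^3 + 5*u^2 + 2*u - 8) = u*(u + 2)*(u^2 + 3*u - 4) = u*(u + 2)*(u + 4)*(u - 1)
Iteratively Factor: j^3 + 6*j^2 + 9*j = (j + 3)*(j^2 + 3*j) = j*(j + 3)*(j + 3)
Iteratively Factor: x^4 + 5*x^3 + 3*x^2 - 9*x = (x - 1)*(x^3 + 6*x^2 + 9*x) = x*(x - 1)*(x^2 + 6*x + 9) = x*(x - 1)*(x + 3)*(x + 3)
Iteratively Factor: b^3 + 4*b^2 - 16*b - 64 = (b + 4)*(b^2 - 16) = (b + 4)^2*(b - 4)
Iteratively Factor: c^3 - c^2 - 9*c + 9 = (c - 1)*(c^2 - 9) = (c - 1)*(c + 3)*(c - 3)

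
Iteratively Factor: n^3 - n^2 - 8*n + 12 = (n - 2)*(n^2 + n - 6) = (n - 2)^2*(n + 3)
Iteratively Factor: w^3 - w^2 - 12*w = (w)*(w^2 - w - 12) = w*(w + 3)*(w - 4)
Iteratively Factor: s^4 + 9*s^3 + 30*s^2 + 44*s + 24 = (s + 2)*(s^3 + 7*s^2 + 16*s + 12) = (s + 2)^2*(s^2 + 5*s + 6) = (s + 2)^3*(s + 3)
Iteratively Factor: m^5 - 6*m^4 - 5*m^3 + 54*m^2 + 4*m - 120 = (m + 2)*(m^4 - 8*m^3 + 11*m^2 + 32*m - 60) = (m - 3)*(m + 2)*(m^3 - 5*m^2 - 4*m + 20) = (m - 3)*(m - 2)*(m + 2)*(m^2 - 3*m - 10) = (m - 3)*(m - 2)*(m + 2)^2*(m - 5)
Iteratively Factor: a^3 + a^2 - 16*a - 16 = (a + 4)*(a^2 - 3*a - 4) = (a + 1)*(a + 4)*(a - 4)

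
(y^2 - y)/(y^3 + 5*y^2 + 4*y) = (y - 1)/(y^2 + 5*y + 4)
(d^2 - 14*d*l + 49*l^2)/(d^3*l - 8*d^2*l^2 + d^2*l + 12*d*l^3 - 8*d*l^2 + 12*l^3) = (d^2 - 14*d*l + 49*l^2)/(l*(d^3 - 8*d^2*l + d^2 + 12*d*l^2 - 8*d*l + 12*l^2))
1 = 1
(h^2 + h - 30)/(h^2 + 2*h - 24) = (h - 5)/(h - 4)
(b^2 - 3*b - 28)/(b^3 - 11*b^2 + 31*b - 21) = (b + 4)/(b^2 - 4*b + 3)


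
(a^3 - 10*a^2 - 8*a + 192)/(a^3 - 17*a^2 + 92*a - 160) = (a^2 - 2*a - 24)/(a^2 - 9*a + 20)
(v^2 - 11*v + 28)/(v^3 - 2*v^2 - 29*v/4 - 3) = 4*(v - 7)/(4*v^2 + 8*v + 3)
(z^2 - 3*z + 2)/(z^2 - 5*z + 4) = (z - 2)/(z - 4)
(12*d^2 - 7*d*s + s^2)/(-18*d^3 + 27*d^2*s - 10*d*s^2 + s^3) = (-4*d + s)/(6*d^2 - 7*d*s + s^2)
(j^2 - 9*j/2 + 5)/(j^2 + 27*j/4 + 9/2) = 2*(2*j^2 - 9*j + 10)/(4*j^2 + 27*j + 18)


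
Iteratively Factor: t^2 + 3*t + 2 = (t + 1)*(t + 2)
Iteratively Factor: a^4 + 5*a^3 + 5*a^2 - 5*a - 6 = (a + 2)*(a^3 + 3*a^2 - a - 3) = (a + 1)*(a + 2)*(a^2 + 2*a - 3) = (a + 1)*(a + 2)*(a + 3)*(a - 1)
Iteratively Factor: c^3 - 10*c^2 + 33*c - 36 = (c - 3)*(c^2 - 7*c + 12) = (c - 3)^2*(c - 4)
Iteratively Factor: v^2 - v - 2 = (v - 2)*(v + 1)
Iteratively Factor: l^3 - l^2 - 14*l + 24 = (l - 3)*(l^2 + 2*l - 8) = (l - 3)*(l - 2)*(l + 4)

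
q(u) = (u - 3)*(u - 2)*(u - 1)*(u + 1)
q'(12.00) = 4877.00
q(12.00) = 12870.00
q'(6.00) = 389.00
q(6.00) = 420.00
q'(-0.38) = -1.19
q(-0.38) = -6.88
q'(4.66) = 130.64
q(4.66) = 91.47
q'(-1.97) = -103.49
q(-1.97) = 56.84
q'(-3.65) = -425.85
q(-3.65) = 462.99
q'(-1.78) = -82.89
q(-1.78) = 39.18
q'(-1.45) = -53.23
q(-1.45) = 16.93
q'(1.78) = -2.17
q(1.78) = 0.58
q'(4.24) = 82.64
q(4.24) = 47.16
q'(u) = (u - 3)*(u - 2)*(u - 1) + (u - 3)*(u - 2)*(u + 1) + (u - 3)*(u - 1)*(u + 1) + (u - 2)*(u - 1)*(u + 1) = 4*u^3 - 15*u^2 + 10*u + 5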